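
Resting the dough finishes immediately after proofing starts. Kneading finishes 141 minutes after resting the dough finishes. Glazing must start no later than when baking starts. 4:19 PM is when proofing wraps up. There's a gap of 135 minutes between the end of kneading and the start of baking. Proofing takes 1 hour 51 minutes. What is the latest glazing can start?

Proofing starts at 4:19 PM − 111 min = 2:28 PM.
So resting the dough ends at 2:28 PM.
Kneading ends at 2:28 PM + 141 min = 4:49 PM.
Baking starts at 4:49 PM + 135 min = 7:04 PM.
Glazing is bounded by baking, so the latest it can start is 7:04 PM.

7:04 PM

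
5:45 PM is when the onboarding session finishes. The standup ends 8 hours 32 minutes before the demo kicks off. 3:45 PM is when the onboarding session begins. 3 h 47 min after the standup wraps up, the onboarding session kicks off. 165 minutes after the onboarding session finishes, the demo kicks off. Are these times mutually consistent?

Yes

The demo starts at 5:45 PM + 165 min = 8:30 PM.
The standup ends at 8:30 PM − 512 min = 11:58 AM.
The onboarding session starts at 11:58 AM + 227 min = 3:45 PM.
That matches the stated 3:45 PM, so the schedule is consistent.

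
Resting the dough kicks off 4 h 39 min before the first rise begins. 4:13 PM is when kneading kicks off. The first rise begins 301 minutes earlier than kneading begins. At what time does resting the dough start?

The first rise starts at 4:13 PM − 301 min = 11:12 AM.
Resting the dough starts at 11:12 AM − 279 min = 6:33 AM.

6:33 AM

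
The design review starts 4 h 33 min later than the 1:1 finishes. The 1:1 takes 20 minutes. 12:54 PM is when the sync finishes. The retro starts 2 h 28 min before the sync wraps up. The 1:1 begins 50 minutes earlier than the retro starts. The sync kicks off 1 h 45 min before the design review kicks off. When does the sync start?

The retro starts at 12:54 PM − 148 min = 10:26 AM.
The 1:1 starts at 10:26 AM − 50 min = 9:36 AM.
The 1:1 ends at 9:36 AM + 20 min = 9:56 AM.
The design review starts at 9:56 AM + 273 min = 2:29 PM.
The sync starts at 2:29 PM − 105 min = 12:44 PM.

12:44 PM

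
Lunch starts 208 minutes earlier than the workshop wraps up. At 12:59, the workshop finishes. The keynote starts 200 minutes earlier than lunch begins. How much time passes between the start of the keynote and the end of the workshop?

6 h 48 min

Lunch starts at 12:59 − 208 min = 09:31.
The keynote starts at 09:31 − 200 min = 06:11.
From 06:11 to 12:59 is 6 h 48 min.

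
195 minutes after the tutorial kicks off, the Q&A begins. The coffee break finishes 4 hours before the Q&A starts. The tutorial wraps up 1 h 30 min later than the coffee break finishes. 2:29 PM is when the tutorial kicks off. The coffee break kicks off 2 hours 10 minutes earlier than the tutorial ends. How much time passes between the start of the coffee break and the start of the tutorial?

The Q&A starts at 2:29 PM + 195 min = 5:44 PM.
The coffee break ends at 5:44 PM − 240 min = 1:44 PM.
The tutorial ends at 1:44 PM + 90 min = 3:14 PM.
The coffee break starts at 3:14 PM − 130 min = 1:04 PM.
From 1:04 PM to 2:29 PM is 1 hour 25 minutes.

1 hour 25 minutes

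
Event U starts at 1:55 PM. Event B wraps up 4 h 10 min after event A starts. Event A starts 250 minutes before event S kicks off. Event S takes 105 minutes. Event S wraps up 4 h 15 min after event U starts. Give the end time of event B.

Event S ends at 1:55 PM + 255 min = 6:10 PM.
Event S starts at 6:10 PM − 105 min = 4:25 PM.
Event A starts at 4:25 PM − 250 min = 12:15 PM.
Event B ends at 12:15 PM + 250 min = 4:25 PM.

4:25 PM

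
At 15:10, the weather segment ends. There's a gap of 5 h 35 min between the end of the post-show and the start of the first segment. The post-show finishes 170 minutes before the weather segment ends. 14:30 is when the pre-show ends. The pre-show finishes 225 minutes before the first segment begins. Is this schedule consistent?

No

The post-show ends at 15:10 − 170 min = 12:20.
The first segment starts at 12:20 + 335 min = 17:55.
The pre-show ends at 17:55 − 225 min = 14:10.
But the pre-show is also said to end at 14:30 — a 20-minute conflict.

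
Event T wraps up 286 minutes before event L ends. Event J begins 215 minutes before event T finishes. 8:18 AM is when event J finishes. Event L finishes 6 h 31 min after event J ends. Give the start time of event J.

Event L ends at 8:18 AM + 391 min = 2:49 PM.
Event T ends at 2:49 PM − 286 min = 10:03 AM.
Event J starts at 10:03 AM − 215 min = 6:28 AM.

6:28 AM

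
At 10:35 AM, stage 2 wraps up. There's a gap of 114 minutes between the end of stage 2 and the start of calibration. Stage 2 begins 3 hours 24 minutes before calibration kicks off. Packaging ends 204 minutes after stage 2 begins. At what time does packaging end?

12:29 PM

Calibration starts at 10:35 AM + 114 min = 12:29 PM.
Stage 2 starts at 12:29 PM − 204 min = 9:05 AM.
Packaging ends at 9:05 AM + 204 min = 12:29 PM.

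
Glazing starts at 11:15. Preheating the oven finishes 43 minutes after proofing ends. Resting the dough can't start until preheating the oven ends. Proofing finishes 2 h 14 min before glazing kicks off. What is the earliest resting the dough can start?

09:44

Proofing ends at 11:15 − 134 min = 09:01.
Preheating the oven ends at 09:01 + 43 min = 09:44.
Resting the dough is bounded by preheating the oven, so the earliest it can start is 09:44.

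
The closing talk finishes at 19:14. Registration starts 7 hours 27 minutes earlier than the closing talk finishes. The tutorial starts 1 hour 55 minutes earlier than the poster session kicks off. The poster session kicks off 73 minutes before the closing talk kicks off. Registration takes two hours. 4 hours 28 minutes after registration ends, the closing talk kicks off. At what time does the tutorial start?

15:07

Registration starts at 19:14 − 447 min = 11:47.
Registration ends at 11:47 + 120 min = 13:47.
The closing talk starts at 13:47 + 268 min = 18:15.
The poster session starts at 18:15 − 73 min = 17:02.
The tutorial starts at 17:02 − 115 min = 15:07.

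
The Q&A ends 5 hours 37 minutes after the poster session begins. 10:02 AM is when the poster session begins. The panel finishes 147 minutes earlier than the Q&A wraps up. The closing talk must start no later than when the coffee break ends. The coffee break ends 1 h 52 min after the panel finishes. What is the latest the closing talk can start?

3:04 PM

The Q&A ends at 10:02 AM + 337 min = 3:39 PM.
The panel ends at 3:39 PM − 147 min = 1:12 PM.
The coffee break ends at 1:12 PM + 112 min = 3:04 PM.
The closing talk is bounded by the coffee break, so the latest it can start is 3:04 PM.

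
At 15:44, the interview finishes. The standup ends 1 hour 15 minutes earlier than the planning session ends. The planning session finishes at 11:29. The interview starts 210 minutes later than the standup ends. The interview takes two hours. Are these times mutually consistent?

Yes

The standup ends at 11:29 − 75 min = 10:14.
The interview starts at 10:14 + 210 min = 13:44.
The interview ends at 13:44 + 120 min = 15:44.
That matches the stated 15:44, so the schedule is consistent.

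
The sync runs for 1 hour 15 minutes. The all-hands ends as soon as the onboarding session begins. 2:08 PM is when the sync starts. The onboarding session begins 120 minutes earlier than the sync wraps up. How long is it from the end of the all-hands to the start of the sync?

The sync ends at 2:08 PM + 75 min = 3:23 PM.
The onboarding session starts at 3:23 PM − 120 min = 1:23 PM.
So the all-hands ends at 1:23 PM.
From 1:23 PM to 2:08 PM is 45 minutes.

45 minutes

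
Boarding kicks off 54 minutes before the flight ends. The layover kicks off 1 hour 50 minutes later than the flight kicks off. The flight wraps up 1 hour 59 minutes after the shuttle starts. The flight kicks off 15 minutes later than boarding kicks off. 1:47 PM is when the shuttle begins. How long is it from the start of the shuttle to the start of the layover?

3 hours 10 minutes

The flight ends at 1:47 PM + 119 min = 3:46 PM.
Boarding starts at 3:46 PM − 54 min = 2:52 PM.
The flight starts at 2:52 PM + 15 min = 3:07 PM.
The layover starts at 3:07 PM + 110 min = 4:57 PM.
From 1:47 PM to 4:57 PM is 3 hours 10 minutes.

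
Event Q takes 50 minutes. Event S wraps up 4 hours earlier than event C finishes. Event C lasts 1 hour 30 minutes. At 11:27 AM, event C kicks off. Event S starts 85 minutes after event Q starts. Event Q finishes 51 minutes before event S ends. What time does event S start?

Event C ends at 11:27 AM + 90 min = 12:57 PM.
Event S ends at 12:57 PM − 240 min = 8:57 AM.
Event Q ends at 8:57 AM − 51 min = 8:06 AM.
Event Q starts at 8:06 AM − 50 min = 7:16 AM.
Event S starts at 7:16 AM + 85 min = 8:41 AM.

8:41 AM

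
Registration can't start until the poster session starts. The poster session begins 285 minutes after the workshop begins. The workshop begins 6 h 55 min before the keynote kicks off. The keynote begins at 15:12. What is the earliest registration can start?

13:02

The workshop starts at 15:12 − 415 min = 08:17.
The poster session starts at 08:17 + 285 min = 13:02.
Registration is bounded by the poster session, so the earliest it can start is 13:02.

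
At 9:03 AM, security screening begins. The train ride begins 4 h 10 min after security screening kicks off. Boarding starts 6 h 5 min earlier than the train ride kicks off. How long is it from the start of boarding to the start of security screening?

The train ride starts at 9:03 AM + 250 min = 1:13 PM.
Boarding starts at 1:13 PM − 365 min = 7:08 AM.
From 7:08 AM to 9:03 AM is 1 hour 55 minutes.

1 hour 55 minutes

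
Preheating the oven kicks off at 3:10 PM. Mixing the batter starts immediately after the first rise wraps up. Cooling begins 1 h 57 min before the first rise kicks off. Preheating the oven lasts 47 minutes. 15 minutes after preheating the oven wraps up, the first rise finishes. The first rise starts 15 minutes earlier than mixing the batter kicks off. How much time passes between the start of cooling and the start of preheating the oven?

70 minutes

Preheating the oven ends at 3:10 PM + 47 min = 3:57 PM.
The first rise ends at 3:57 PM + 15 min = 4:12 PM.
So mixing the batter starts at 4:12 PM.
The first rise starts at 4:12 PM − 15 min = 3:57 PM.
Cooling starts at 3:57 PM − 117 min = 2:00 PM.
From 2:00 PM to 3:10 PM is 70 minutes.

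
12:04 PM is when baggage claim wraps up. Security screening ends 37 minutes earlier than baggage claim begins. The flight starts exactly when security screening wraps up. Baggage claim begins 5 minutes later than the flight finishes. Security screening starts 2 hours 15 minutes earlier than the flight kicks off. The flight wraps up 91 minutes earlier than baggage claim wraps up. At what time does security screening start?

7:46 AM

The flight ends at 12:04 PM − 91 min = 10:33 AM.
Baggage claim starts at 10:33 AM + 5 min = 10:38 AM.
Security screening ends at 10:38 AM − 37 min = 10:01 AM.
So the flight starts at 10:01 AM.
Security screening starts at 10:01 AM − 135 min = 7:46 AM.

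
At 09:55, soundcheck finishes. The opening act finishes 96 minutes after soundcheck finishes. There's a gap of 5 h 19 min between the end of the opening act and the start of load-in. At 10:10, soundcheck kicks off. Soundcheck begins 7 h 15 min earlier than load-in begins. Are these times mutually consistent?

The opening act ends at 09:55 + 96 min = 11:31.
Load-in starts at 11:31 + 319 min = 16:50.
Soundcheck starts at 16:50 − 435 min = 09:35.
But soundcheck is also said to start at 10:10 — a 35-minute conflict.

No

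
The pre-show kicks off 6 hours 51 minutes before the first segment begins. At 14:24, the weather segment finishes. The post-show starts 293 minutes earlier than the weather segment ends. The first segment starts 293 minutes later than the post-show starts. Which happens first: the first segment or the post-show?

The post-show starts at 14:24 − 293 min = 09:31.
The first segment starts at 09:31 + 293 min = 14:24.
The first segment starts at 14:24 and the post-show starts at 09:31, so the post-show is first.

the post-show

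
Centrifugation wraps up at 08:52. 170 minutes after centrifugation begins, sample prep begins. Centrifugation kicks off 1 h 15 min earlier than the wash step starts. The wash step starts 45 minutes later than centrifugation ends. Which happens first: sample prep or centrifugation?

centrifugation

The wash step starts at 08:52 + 45 min = 09:37.
Centrifugation starts at 09:37 − 75 min = 08:22.
Sample prep starts at 08:22 + 170 min = 11:12.
Sample prep starts at 11:12 and centrifugation starts at 08:22, so centrifugation is first.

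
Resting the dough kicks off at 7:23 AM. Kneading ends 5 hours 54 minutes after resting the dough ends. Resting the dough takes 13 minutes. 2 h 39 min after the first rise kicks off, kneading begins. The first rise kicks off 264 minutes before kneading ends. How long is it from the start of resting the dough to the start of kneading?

Resting the dough ends at 7:23 AM + 13 min = 7:36 AM.
Kneading ends at 7:36 AM + 354 min = 1:30 PM.
The first rise starts at 1:30 PM − 264 min = 9:06 AM.
Kneading starts at 9:06 AM + 159 min = 11:45 AM.
From 7:23 AM to 11:45 AM is 4 h 22 min.

4 h 22 min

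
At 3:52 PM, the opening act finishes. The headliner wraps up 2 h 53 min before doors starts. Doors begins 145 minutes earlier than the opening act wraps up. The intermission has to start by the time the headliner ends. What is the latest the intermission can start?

10:34 AM

Doors starts at 3:52 PM − 145 min = 1:27 PM.
The headliner ends at 1:27 PM − 173 min = 10:34 AM.
The intermission is bounded by the headliner, so the latest it can start is 10:34 AM.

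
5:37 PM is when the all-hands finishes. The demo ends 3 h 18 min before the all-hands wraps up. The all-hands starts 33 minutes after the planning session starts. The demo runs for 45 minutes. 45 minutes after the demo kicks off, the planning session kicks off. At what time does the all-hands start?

2:52 PM

The demo ends at 5:37 PM − 198 min = 2:19 PM.
The demo starts at 2:19 PM − 45 min = 1:34 PM.
The planning session starts at 1:34 PM + 45 min = 2:19 PM.
The all-hands starts at 2:19 PM + 33 min = 2:52 PM.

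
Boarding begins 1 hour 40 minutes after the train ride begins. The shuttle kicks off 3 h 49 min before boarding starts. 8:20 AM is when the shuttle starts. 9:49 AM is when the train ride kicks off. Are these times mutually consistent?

No

Boarding starts at 9:49 AM + 100 min = 11:29 AM.
The shuttle starts at 11:29 AM − 229 min = 7:40 AM.
But the shuttle is also said to start at 8:20 AM — a 40-minute conflict.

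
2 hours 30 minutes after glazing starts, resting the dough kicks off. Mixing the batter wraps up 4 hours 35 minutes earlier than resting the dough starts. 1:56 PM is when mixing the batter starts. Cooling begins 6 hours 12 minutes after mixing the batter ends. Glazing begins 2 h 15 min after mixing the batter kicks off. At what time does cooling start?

8:18 PM

Glazing starts at 1:56 PM + 135 min = 4:11 PM.
Resting the dough starts at 4:11 PM + 150 min = 6:41 PM.
Mixing the batter ends at 6:41 PM − 275 min = 2:06 PM.
Cooling starts at 2:06 PM + 372 min = 8:18 PM.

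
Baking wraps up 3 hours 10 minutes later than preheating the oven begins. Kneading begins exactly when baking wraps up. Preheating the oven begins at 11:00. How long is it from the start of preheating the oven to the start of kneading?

Baking ends at 11:00 + 190 min = 14:10.
So kneading starts at 14:10.
From 11:00 to 14:10 is 3 h 10 min.

3 h 10 min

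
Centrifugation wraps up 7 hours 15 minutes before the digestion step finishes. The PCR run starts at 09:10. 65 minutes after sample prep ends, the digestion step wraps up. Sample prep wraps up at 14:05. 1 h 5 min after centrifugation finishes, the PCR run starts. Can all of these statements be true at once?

The digestion step ends at 14:05 + 65 min = 15:10.
Centrifugation ends at 15:10 − 435 min = 07:55.
The PCR run starts at 07:55 + 65 min = 09:00.
But the PCR run is also said to start at 09:10 — a 10-minute conflict.

No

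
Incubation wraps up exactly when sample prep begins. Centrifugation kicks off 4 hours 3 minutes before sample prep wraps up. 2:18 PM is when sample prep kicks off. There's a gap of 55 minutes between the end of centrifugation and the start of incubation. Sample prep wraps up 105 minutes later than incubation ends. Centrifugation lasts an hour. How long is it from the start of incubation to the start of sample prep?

Incubation ends at 2:18 PM.
Sample prep ends at 2:18 PM + 105 min = 4:03 PM.
Centrifugation starts at 4:03 PM − 243 min = 12:00 PM.
Centrifugation ends at 12:00 PM + 60 min = 1:00 PM.
Incubation starts at 1:00 PM + 55 min = 1:55 PM.
From 1:55 PM to 2:18 PM is 23 minutes.

23 minutes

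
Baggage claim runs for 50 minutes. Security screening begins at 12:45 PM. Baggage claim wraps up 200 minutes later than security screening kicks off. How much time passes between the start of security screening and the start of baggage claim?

Baggage claim ends at 12:45 PM + 200 min = 4:05 PM.
Baggage claim starts at 4:05 PM − 50 min = 3:15 PM.
From 12:45 PM to 3:15 PM is 2.5 hours.

2.5 hours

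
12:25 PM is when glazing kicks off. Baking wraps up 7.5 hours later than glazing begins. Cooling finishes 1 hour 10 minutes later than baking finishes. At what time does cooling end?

9:05 PM

Baking ends at 12:25 PM + 450 min = 7:55 PM.
Cooling ends at 7:55 PM + 70 min = 9:05 PM.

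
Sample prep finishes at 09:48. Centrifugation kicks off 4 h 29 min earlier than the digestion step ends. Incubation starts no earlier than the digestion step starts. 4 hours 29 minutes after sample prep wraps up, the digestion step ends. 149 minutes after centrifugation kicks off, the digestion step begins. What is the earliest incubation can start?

12:17

The digestion step ends at 09:48 + 269 min = 14:17.
Centrifugation starts at 14:17 − 269 min = 09:48.
The digestion step starts at 09:48 + 149 min = 12:17.
Incubation is bounded by the digestion step, so the earliest it can start is 12:17.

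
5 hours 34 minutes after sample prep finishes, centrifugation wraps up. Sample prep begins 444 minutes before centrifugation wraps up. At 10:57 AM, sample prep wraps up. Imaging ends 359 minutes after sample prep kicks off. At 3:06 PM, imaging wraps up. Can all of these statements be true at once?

Yes

Centrifugation ends at 10:57 AM + 334 min = 4:31 PM.
Sample prep starts at 4:31 PM − 444 min = 9:07 AM.
Imaging ends at 9:07 AM + 359 min = 3:06 PM.
That matches the stated 3:06 PM, so the schedule is consistent.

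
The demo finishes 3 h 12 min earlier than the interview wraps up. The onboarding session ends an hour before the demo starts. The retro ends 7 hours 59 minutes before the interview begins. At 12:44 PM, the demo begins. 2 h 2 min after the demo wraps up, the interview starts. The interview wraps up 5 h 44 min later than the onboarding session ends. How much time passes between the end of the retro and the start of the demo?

The onboarding session ends at 12:44 PM − 60 min = 11:44 AM.
The interview ends at 11:44 AM + 344 min = 5:28 PM.
The demo ends at 5:28 PM − 192 min = 2:16 PM.
The interview starts at 2:16 PM + 122 min = 4:18 PM.
The retro ends at 4:18 PM − 479 min = 8:19 AM.
From 8:19 AM to 12:44 PM is 4 hours 25 minutes.

4 hours 25 minutes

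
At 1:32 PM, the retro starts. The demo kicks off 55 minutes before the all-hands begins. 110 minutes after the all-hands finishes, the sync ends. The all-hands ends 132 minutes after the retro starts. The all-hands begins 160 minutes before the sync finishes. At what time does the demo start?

The all-hands ends at 1:32 PM + 132 min = 3:44 PM.
The sync ends at 3:44 PM + 110 min = 5:34 PM.
The all-hands starts at 5:34 PM − 160 min = 2:54 PM.
The demo starts at 2:54 PM − 55 min = 1:59 PM.

1:59 PM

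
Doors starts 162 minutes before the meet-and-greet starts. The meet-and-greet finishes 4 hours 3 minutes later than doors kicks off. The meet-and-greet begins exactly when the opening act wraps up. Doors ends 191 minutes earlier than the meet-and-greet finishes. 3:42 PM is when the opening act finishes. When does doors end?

The meet-and-greet starts at 3:42 PM.
Doors starts at 3:42 PM − 162 min = 1:00 PM.
The meet-and-greet ends at 1:00 PM + 243 min = 5:03 PM.
Doors ends at 5:03 PM − 191 min = 1:52 PM.

1:52 PM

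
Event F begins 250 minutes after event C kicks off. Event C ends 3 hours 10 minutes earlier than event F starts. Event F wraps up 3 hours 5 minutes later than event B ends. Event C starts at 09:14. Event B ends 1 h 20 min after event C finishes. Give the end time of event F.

Event F starts at 09:14 + 250 min = 13:24.
Event C ends at 13:24 − 190 min = 10:14.
Event B ends at 10:14 + 80 min = 11:34.
Event F ends at 11:34 + 185 min = 14:39.

14:39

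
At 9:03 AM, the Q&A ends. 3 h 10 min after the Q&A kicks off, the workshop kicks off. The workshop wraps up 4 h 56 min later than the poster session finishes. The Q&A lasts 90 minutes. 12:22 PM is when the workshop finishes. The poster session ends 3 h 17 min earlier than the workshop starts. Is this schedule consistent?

Yes

The Q&A starts at 9:03 AM − 90 min = 7:33 AM.
The workshop starts at 7:33 AM + 190 min = 10:43 AM.
The poster session ends at 10:43 AM − 197 min = 7:26 AM.
The workshop ends at 7:26 AM + 296 min = 12:22 PM.
That matches the stated 12:22 PM, so the schedule is consistent.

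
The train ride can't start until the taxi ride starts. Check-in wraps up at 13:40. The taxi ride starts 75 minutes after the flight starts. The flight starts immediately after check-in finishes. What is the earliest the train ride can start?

The flight starts at 13:40.
The taxi ride starts at 13:40 + 75 min = 14:55.
The train ride is bounded by the taxi ride, so the earliest it can start is 14:55.

14:55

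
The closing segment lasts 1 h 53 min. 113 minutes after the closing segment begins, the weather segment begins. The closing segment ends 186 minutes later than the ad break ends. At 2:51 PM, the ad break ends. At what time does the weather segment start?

The closing segment ends at 2:51 PM + 186 min = 5:57 PM.
The closing segment starts at 5:57 PM − 113 min = 4:04 PM.
The weather segment starts at 4:04 PM + 113 min = 5:57 PM.

5:57 PM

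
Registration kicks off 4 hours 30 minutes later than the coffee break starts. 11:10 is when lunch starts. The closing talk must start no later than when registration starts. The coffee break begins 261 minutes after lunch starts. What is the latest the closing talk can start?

20:01

The coffee break starts at 11:10 + 261 min = 15:31.
Registration starts at 15:31 + 270 min = 20:01.
The closing talk is bounded by registration, so the latest it can start is 20:01.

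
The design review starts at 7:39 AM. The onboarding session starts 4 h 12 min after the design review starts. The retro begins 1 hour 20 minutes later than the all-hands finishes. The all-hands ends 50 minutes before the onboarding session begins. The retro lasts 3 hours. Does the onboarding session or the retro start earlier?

the onboarding session

The onboarding session starts at 7:39 AM + 252 min = 11:51 AM.
The all-hands ends at 11:51 AM − 50 min = 11:01 AM.
The retro starts at 11:01 AM + 80 min = 12:21 PM.
The onboarding session starts at 11:51 AM and the retro starts at 12:21 PM, so the onboarding session is first.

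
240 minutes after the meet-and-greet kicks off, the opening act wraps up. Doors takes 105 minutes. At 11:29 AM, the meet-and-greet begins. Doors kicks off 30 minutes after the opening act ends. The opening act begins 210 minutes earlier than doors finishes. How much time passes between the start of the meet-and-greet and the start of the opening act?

2 hours 45 minutes

The opening act ends at 11:29 AM + 240 min = 3:29 PM.
Doors starts at 3:29 PM + 30 min = 3:59 PM.
Doors ends at 3:59 PM + 105 min = 5:44 PM.
The opening act starts at 5:44 PM − 210 min = 2:14 PM.
From 11:29 AM to 2:14 PM is 2 hours 45 minutes.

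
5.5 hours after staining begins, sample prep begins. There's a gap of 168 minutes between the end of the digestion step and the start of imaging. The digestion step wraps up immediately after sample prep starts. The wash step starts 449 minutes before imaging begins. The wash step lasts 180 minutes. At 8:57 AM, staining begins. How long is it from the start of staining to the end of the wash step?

Sample prep starts at 8:57 AM + 330 min = 2:27 PM.
So the digestion step ends at 2:27 PM.
Imaging starts at 2:27 PM + 168 min = 5:15 PM.
The wash step starts at 5:15 PM − 449 min = 9:46 AM.
The wash step ends at 9:46 AM + 180 min = 12:46 PM.
From 8:57 AM to 12:46 PM is 3 hours 49 minutes.

3 hours 49 minutes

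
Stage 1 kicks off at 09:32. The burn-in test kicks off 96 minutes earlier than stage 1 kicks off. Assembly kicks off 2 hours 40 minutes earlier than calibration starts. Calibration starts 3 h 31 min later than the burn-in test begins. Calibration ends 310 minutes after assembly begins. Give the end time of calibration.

The burn-in test starts at 09:32 − 96 min = 07:56.
Calibration starts at 07:56 + 211 min = 11:27.
Assembly starts at 11:27 − 160 min = 08:47.
Calibration ends at 08:47 + 310 min = 13:57.

13:57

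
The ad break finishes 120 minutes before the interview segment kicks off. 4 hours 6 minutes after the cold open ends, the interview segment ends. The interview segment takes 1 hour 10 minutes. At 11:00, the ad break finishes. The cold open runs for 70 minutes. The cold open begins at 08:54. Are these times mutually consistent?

Yes

The cold open ends at 08:54 + 70 min = 10:04.
The interview segment ends at 10:04 + 246 min = 14:10.
The interview segment starts at 14:10 − 70 min = 13:00.
The ad break ends at 13:00 − 120 min = 11:00.
That matches the stated 11:00, so the schedule is consistent.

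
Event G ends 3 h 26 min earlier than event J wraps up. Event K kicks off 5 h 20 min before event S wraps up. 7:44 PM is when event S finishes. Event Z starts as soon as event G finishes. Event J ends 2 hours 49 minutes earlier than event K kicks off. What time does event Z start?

8:09 AM

Event K starts at 7:44 PM − 320 min = 2:24 PM.
Event J ends at 2:24 PM − 169 min = 11:35 AM.
Event G ends at 11:35 AM − 206 min = 8:09 AM.
So event Z starts at 8:09 AM.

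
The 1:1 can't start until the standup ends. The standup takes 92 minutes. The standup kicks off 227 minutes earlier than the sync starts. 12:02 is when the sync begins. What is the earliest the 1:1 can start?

The standup starts at 12:02 − 227 min = 08:15.
The standup ends at 08:15 + 92 min = 09:47.
The 1:1 is bounded by the standup, so the earliest it can start is 09:47.

09:47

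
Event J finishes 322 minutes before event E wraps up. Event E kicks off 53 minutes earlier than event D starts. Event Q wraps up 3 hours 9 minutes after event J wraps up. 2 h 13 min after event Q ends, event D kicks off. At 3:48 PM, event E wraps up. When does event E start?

2:55 PM

Event J ends at 3:48 PM − 322 min = 10:26 AM.
Event Q ends at 10:26 AM + 189 min = 1:35 PM.
Event D starts at 1:35 PM + 133 min = 3:48 PM.
Event E starts at 3:48 PM − 53 min = 2:55 PM.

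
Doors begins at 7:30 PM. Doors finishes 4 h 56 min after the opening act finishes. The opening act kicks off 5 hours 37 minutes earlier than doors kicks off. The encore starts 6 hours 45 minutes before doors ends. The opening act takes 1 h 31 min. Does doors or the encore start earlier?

The opening act starts at 7:30 PM − 337 min = 1:53 PM.
The opening act ends at 1:53 PM + 91 min = 3:24 PM.
Doors ends at 3:24 PM + 296 min = 8:20 PM.
The encore starts at 8:20 PM − 405 min = 1:35 PM.
Doors starts at 7:30 PM and the encore starts at 1:35 PM, so the encore is first.

the encore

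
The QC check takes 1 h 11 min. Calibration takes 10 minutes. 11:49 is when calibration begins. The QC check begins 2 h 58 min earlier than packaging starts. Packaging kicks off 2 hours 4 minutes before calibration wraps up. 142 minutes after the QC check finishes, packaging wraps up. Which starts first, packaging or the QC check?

Calibration ends at 11:49 + 10 min = 11:59.
Packaging starts at 11:59 − 124 min = 09:55.
The QC check starts at 09:55 − 178 min = 06:57.
Packaging starts at 09:55 and the QC check starts at 06:57, so the QC check is first.

the QC check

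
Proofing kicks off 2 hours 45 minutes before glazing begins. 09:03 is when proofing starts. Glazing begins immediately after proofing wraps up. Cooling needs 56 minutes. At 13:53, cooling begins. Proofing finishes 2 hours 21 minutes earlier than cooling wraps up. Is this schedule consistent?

No

Cooling ends at 13:53 + 56 min = 14:49.
Proofing ends at 14:49 − 141 min = 12:28.
So glazing starts at 12:28.
Proofing starts at 12:28 − 165 min = 09:43.
But proofing is also said to start at 09:03 — a 40-minute conflict.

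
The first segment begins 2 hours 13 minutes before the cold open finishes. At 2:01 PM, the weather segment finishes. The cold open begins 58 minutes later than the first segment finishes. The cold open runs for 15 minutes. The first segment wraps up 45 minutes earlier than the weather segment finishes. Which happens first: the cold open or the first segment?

The first segment ends at 2:01 PM − 45 min = 1:16 PM.
The cold open starts at 1:16 PM + 58 min = 2:14 PM.
The cold open ends at 2:14 PM + 15 min = 2:29 PM.
The first segment starts at 2:29 PM − 133 min = 12:16 PM.
The cold open starts at 2:14 PM and the first segment starts at 12:16 PM, so the first segment is first.

the first segment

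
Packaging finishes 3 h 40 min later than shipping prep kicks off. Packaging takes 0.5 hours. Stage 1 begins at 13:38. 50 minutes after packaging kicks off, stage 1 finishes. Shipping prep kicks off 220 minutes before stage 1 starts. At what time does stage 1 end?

Shipping prep starts at 13:38 − 220 min = 09:58.
Packaging ends at 09:58 + 220 min = 13:38.
Packaging starts at 13:38 − 30 min = 13:08.
Stage 1 ends at 13:08 + 50 min = 13:58.

13:58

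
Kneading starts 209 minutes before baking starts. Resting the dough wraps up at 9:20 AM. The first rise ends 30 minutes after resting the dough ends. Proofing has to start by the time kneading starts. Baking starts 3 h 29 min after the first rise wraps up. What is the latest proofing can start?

The first rise ends at 9:20 AM + 30 min = 9:50 AM.
Baking starts at 9:50 AM + 209 min = 1:19 PM.
Kneading starts at 1:19 PM − 209 min = 9:50 AM.
Proofing is bounded by kneading, so the latest it can start is 9:50 AM.

9:50 AM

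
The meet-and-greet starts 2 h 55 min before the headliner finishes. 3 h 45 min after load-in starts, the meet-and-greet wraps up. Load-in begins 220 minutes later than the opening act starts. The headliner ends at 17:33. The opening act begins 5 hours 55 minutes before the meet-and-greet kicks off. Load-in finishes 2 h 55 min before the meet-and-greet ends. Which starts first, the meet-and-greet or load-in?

load-in

The meet-and-greet starts at 17:33 − 175 min = 14:38.
The opening act starts at 14:38 − 355 min = 08:43.
Load-in starts at 08:43 + 220 min = 12:23.
The meet-and-greet starts at 14:38 and load-in starts at 12:23, so load-in is first.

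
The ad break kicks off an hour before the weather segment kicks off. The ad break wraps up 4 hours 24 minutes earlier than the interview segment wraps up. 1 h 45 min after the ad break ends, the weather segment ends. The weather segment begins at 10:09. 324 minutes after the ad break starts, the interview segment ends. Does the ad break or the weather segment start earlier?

the ad break

The ad break starts at 10:09 − 60 min = 09:09.
The ad break starts at 09:09 and the weather segment starts at 10:09, so the ad break is first.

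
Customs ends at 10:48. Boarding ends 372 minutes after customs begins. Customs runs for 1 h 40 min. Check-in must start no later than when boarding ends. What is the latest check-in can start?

15:20

Customs starts at 10:48 − 100 min = 09:08.
Boarding ends at 09:08 + 372 min = 15:20.
Check-in is bounded by boarding, so the latest it can start is 15:20.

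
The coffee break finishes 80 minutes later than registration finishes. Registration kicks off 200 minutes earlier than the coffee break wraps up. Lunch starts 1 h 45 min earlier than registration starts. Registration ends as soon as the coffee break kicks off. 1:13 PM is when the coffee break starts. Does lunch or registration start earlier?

Registration ends at 1:13 PM.
The coffee break ends at 1:13 PM + 80 min = 2:33 PM.
Registration starts at 2:33 PM − 200 min = 11:13 AM.
Lunch starts at 11:13 AM − 105 min = 9:28 AM.
Lunch starts at 9:28 AM and registration starts at 11:13 AM, so lunch is first.

lunch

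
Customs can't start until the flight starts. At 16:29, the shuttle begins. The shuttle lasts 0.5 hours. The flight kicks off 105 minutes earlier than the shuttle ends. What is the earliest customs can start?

15:14

The shuttle ends at 16:29 + 30 min = 16:59.
The flight starts at 16:59 − 105 min = 15:14.
Customs is bounded by the flight, so the earliest it can start is 15:14.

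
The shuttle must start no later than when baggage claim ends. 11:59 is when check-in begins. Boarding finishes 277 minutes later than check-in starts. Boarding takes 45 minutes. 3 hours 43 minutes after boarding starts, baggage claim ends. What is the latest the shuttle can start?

19:34

Boarding ends at 11:59 + 277 min = 16:36.
Boarding starts at 16:36 − 45 min = 15:51.
Baggage claim ends at 15:51 + 223 min = 19:34.
The shuttle is bounded by baggage claim, so the latest it can start is 19:34.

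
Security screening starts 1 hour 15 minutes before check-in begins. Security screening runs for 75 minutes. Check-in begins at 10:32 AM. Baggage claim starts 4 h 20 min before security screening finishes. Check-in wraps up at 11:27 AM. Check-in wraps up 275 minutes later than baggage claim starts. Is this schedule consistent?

Security screening starts at 10:32 AM − 75 min = 9:17 AM.
Security screening ends at 9:17 AM + 75 min = 10:32 AM.
Baggage claim starts at 10:32 AM − 260 min = 6:12 AM.
Check-in ends at 6:12 AM + 275 min = 10:47 AM.
But check-in is also said to end at 11:27 AM — a 40-minute conflict.

No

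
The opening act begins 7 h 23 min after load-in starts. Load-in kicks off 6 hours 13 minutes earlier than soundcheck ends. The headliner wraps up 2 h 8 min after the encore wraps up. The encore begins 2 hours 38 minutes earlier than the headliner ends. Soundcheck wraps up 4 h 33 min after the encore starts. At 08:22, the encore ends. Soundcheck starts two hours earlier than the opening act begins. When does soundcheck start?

The headliner ends at 08:22 + 128 min = 10:30.
The encore starts at 10:30 − 158 min = 07:52.
Soundcheck ends at 07:52 + 273 min = 12:25.
Load-in starts at 12:25 − 373 min = 06:12.
The opening act starts at 06:12 + 443 min = 13:35.
Soundcheck starts at 13:35 − 120 min = 11:35.

11:35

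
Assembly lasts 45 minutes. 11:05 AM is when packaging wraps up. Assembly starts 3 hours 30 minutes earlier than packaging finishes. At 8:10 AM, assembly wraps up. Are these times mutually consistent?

No

Assembly starts at 11:05 AM − 210 min = 7:35 AM.
Assembly ends at 7:35 AM + 45 min = 8:20 AM.
But assembly is also said to end at 8:10 AM — a 10-minute conflict.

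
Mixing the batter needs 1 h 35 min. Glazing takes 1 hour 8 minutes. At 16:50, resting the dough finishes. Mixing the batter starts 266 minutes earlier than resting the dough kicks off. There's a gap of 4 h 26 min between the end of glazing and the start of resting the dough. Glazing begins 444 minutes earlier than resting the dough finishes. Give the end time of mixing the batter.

Glazing starts at 16:50 − 444 min = 09:26.
Glazing ends at 09:26 + 68 min = 10:34.
Resting the dough starts at 10:34 + 266 min = 15:00.
Mixing the batter starts at 15:00 − 266 min = 10:34.
Mixing the batter ends at 10:34 + 95 min = 12:09.

12:09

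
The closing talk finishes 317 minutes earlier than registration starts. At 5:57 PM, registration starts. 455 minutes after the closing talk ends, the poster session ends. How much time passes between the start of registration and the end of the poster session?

The closing talk ends at 5:57 PM − 317 min = 12:40 PM.
The poster session ends at 12:40 PM + 455 min = 8:15 PM.
From 5:57 PM to 8:15 PM is 2 hours 18 minutes.

2 hours 18 minutes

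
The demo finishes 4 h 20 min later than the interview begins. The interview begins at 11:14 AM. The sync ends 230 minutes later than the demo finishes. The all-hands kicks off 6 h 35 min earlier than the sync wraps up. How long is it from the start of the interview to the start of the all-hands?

1 hour 35 minutes

The demo ends at 11:14 AM + 260 min = 3:34 PM.
The sync ends at 3:34 PM + 230 min = 7:24 PM.
The all-hands starts at 7:24 PM − 395 min = 12:49 PM.
From 11:14 AM to 12:49 PM is 1 hour 35 minutes.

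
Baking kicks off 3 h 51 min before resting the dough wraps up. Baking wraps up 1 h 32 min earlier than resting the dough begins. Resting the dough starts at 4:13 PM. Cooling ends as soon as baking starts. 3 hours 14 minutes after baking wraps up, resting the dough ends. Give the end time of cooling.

Baking ends at 4:13 PM − 92 min = 2:41 PM.
Resting the dough ends at 2:41 PM + 194 min = 5:55 PM.
Baking starts at 5:55 PM − 231 min = 2:04 PM.
So cooling ends at 2:04 PM.

2:04 PM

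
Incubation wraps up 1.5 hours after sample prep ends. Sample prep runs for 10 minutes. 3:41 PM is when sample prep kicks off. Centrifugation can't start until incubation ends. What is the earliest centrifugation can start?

Sample prep ends at 3:41 PM + 10 min = 3:51 PM.
Incubation ends at 3:51 PM + 90 min = 5:21 PM.
Centrifugation is bounded by incubation, so the earliest it can start is 5:21 PM.

5:21 PM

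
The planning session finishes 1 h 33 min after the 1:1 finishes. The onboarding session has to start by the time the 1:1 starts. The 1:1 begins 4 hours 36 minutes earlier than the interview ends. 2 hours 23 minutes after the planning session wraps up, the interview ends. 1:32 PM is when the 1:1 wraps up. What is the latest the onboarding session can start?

The planning session ends at 1:32 PM + 93 min = 3:05 PM.
The interview ends at 3:05 PM + 143 min = 5:28 PM.
The 1:1 starts at 5:28 PM − 276 min = 12:52 PM.
The onboarding session is bounded by the 1:1, so the latest it can start is 12:52 PM.

12:52 PM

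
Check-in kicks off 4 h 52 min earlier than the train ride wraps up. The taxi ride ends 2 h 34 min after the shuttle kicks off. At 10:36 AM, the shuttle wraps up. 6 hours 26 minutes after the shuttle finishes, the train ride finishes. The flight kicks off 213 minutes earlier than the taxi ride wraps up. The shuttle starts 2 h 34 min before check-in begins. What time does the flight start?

8:37 AM

The train ride ends at 10:36 AM + 386 min = 5:02 PM.
Check-in starts at 5:02 PM − 292 min = 12:10 PM.
The shuttle starts at 12:10 PM − 154 min = 9:36 AM.
The taxi ride ends at 9:36 AM + 154 min = 12:10 PM.
The flight starts at 12:10 PM − 213 min = 8:37 AM.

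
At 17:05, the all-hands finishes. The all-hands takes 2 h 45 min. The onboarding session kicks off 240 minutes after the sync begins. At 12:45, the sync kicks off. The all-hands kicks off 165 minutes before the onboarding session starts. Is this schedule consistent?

The onboarding session starts at 12:45 + 240 min = 16:45.
The all-hands starts at 16:45 − 165 min = 14:00.
The all-hands ends at 14:00 + 165 min = 16:45.
But the all-hands is also said to end at 17:05 — a 20-minute conflict.

No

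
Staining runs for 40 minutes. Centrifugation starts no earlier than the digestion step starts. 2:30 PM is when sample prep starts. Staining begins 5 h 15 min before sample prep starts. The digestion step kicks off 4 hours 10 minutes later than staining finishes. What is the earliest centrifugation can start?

Staining starts at 2:30 PM − 315 min = 9:15 AM.
Staining ends at 9:15 AM + 40 min = 9:55 AM.
The digestion step starts at 9:55 AM + 250 min = 2:05 PM.
Centrifugation is bounded by the digestion step, so the earliest it can start is 2:05 PM.

2:05 PM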